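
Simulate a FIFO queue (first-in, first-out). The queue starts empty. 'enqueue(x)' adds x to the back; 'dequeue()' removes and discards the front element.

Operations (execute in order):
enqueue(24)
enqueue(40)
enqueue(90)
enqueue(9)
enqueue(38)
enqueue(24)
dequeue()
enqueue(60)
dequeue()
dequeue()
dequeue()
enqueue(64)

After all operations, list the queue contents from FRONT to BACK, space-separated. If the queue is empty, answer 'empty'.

Answer: 38 24 60 64

Derivation:
enqueue(24): [24]
enqueue(40): [24, 40]
enqueue(90): [24, 40, 90]
enqueue(9): [24, 40, 90, 9]
enqueue(38): [24, 40, 90, 9, 38]
enqueue(24): [24, 40, 90, 9, 38, 24]
dequeue(): [40, 90, 9, 38, 24]
enqueue(60): [40, 90, 9, 38, 24, 60]
dequeue(): [90, 9, 38, 24, 60]
dequeue(): [9, 38, 24, 60]
dequeue(): [38, 24, 60]
enqueue(64): [38, 24, 60, 64]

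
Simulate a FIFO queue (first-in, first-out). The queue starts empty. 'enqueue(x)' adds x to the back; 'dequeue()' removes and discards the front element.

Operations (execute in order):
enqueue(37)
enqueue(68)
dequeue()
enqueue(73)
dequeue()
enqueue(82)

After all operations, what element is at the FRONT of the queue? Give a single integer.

enqueue(37): queue = [37]
enqueue(68): queue = [37, 68]
dequeue(): queue = [68]
enqueue(73): queue = [68, 73]
dequeue(): queue = [73]
enqueue(82): queue = [73, 82]

Answer: 73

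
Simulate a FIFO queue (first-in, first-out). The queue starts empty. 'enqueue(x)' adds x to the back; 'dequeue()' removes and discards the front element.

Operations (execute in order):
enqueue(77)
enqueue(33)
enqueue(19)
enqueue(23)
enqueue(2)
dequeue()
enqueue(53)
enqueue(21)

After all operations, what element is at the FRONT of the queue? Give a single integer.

Answer: 33

Derivation:
enqueue(77): queue = [77]
enqueue(33): queue = [77, 33]
enqueue(19): queue = [77, 33, 19]
enqueue(23): queue = [77, 33, 19, 23]
enqueue(2): queue = [77, 33, 19, 23, 2]
dequeue(): queue = [33, 19, 23, 2]
enqueue(53): queue = [33, 19, 23, 2, 53]
enqueue(21): queue = [33, 19, 23, 2, 53, 21]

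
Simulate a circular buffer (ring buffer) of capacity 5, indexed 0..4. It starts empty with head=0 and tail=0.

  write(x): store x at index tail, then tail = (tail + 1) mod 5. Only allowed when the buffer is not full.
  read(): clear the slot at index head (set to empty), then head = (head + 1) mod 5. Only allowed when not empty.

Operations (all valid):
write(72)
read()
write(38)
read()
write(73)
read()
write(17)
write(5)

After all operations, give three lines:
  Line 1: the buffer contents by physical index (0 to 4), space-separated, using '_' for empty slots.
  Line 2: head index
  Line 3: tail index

write(72): buf=[72 _ _ _ _], head=0, tail=1, size=1
read(): buf=[_ _ _ _ _], head=1, tail=1, size=0
write(38): buf=[_ 38 _ _ _], head=1, tail=2, size=1
read(): buf=[_ _ _ _ _], head=2, tail=2, size=0
write(73): buf=[_ _ 73 _ _], head=2, tail=3, size=1
read(): buf=[_ _ _ _ _], head=3, tail=3, size=0
write(17): buf=[_ _ _ 17 _], head=3, tail=4, size=1
write(5): buf=[_ _ _ 17 5], head=3, tail=0, size=2

Answer: _ _ _ 17 5
3
0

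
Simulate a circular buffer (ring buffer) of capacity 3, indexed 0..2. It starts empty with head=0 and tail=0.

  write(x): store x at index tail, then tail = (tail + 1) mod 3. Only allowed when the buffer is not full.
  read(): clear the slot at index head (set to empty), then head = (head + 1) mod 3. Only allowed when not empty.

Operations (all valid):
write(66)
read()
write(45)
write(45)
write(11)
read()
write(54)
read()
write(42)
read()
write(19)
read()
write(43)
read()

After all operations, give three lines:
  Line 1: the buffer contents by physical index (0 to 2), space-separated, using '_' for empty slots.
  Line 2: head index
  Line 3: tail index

write(66): buf=[66 _ _], head=0, tail=1, size=1
read(): buf=[_ _ _], head=1, tail=1, size=0
write(45): buf=[_ 45 _], head=1, tail=2, size=1
write(45): buf=[_ 45 45], head=1, tail=0, size=2
write(11): buf=[11 45 45], head=1, tail=1, size=3
read(): buf=[11 _ 45], head=2, tail=1, size=2
write(54): buf=[11 54 45], head=2, tail=2, size=3
read(): buf=[11 54 _], head=0, tail=2, size=2
write(42): buf=[11 54 42], head=0, tail=0, size=3
read(): buf=[_ 54 42], head=1, tail=0, size=2
write(19): buf=[19 54 42], head=1, tail=1, size=3
read(): buf=[19 _ 42], head=2, tail=1, size=2
write(43): buf=[19 43 42], head=2, tail=2, size=3
read(): buf=[19 43 _], head=0, tail=2, size=2

Answer: 19 43 _
0
2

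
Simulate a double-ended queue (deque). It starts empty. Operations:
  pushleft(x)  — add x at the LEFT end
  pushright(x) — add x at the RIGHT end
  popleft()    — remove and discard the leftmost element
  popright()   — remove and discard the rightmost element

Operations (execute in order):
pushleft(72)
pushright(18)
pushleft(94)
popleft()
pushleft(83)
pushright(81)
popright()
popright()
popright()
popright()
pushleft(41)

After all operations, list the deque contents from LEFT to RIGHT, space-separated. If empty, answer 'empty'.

pushleft(72): [72]
pushright(18): [72, 18]
pushleft(94): [94, 72, 18]
popleft(): [72, 18]
pushleft(83): [83, 72, 18]
pushright(81): [83, 72, 18, 81]
popright(): [83, 72, 18]
popright(): [83, 72]
popright(): [83]
popright(): []
pushleft(41): [41]

Answer: 41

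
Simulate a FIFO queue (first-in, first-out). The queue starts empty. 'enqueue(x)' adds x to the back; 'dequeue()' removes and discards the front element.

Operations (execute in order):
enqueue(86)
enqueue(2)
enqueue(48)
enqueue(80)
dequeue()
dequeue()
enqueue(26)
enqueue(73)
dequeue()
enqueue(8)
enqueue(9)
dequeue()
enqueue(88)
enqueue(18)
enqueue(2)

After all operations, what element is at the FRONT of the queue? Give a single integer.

Answer: 26

Derivation:
enqueue(86): queue = [86]
enqueue(2): queue = [86, 2]
enqueue(48): queue = [86, 2, 48]
enqueue(80): queue = [86, 2, 48, 80]
dequeue(): queue = [2, 48, 80]
dequeue(): queue = [48, 80]
enqueue(26): queue = [48, 80, 26]
enqueue(73): queue = [48, 80, 26, 73]
dequeue(): queue = [80, 26, 73]
enqueue(8): queue = [80, 26, 73, 8]
enqueue(9): queue = [80, 26, 73, 8, 9]
dequeue(): queue = [26, 73, 8, 9]
enqueue(88): queue = [26, 73, 8, 9, 88]
enqueue(18): queue = [26, 73, 8, 9, 88, 18]
enqueue(2): queue = [26, 73, 8, 9, 88, 18, 2]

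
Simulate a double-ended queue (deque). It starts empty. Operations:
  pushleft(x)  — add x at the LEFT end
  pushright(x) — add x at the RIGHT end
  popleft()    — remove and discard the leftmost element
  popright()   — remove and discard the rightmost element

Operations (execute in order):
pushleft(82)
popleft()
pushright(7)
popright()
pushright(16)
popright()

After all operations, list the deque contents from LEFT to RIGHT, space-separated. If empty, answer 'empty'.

Answer: empty

Derivation:
pushleft(82): [82]
popleft(): []
pushright(7): [7]
popright(): []
pushright(16): [16]
popright(): []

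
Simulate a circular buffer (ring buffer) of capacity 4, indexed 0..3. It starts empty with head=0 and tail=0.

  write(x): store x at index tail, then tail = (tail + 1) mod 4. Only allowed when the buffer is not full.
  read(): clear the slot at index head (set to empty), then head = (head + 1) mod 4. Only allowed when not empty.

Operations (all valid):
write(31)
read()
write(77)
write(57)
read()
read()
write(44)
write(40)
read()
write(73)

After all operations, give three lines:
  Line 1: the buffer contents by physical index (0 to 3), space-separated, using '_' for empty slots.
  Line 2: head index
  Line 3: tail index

Answer: 40 73 _ _
0
2

Derivation:
write(31): buf=[31 _ _ _], head=0, tail=1, size=1
read(): buf=[_ _ _ _], head=1, tail=1, size=0
write(77): buf=[_ 77 _ _], head=1, tail=2, size=1
write(57): buf=[_ 77 57 _], head=1, tail=3, size=2
read(): buf=[_ _ 57 _], head=2, tail=3, size=1
read(): buf=[_ _ _ _], head=3, tail=3, size=0
write(44): buf=[_ _ _ 44], head=3, tail=0, size=1
write(40): buf=[40 _ _ 44], head=3, tail=1, size=2
read(): buf=[40 _ _ _], head=0, tail=1, size=1
write(73): buf=[40 73 _ _], head=0, tail=2, size=2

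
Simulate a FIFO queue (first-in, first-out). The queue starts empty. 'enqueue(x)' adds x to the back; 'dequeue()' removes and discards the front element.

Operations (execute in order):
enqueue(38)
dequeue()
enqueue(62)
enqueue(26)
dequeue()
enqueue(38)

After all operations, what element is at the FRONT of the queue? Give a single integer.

Answer: 26

Derivation:
enqueue(38): queue = [38]
dequeue(): queue = []
enqueue(62): queue = [62]
enqueue(26): queue = [62, 26]
dequeue(): queue = [26]
enqueue(38): queue = [26, 38]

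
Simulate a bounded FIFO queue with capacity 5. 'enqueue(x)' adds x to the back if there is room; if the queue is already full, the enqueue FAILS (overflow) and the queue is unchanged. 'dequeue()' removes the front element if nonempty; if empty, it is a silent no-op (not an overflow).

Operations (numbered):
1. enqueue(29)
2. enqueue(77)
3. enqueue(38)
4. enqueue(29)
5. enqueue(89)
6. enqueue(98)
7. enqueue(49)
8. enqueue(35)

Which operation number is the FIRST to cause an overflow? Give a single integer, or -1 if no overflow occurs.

Answer: 6

Derivation:
1. enqueue(29): size=1
2. enqueue(77): size=2
3. enqueue(38): size=3
4. enqueue(29): size=4
5. enqueue(89): size=5
6. enqueue(98): size=5=cap → OVERFLOW (fail)
7. enqueue(49): size=5=cap → OVERFLOW (fail)
8. enqueue(35): size=5=cap → OVERFLOW (fail)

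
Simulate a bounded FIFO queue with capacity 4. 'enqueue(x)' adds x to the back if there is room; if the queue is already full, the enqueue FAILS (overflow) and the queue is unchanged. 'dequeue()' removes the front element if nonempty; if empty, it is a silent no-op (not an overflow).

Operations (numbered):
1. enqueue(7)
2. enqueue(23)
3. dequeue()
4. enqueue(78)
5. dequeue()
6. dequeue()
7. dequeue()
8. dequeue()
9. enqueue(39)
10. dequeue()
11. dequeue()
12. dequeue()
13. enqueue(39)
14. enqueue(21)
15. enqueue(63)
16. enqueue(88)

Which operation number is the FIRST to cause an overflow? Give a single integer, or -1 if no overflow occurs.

1. enqueue(7): size=1
2. enqueue(23): size=2
3. dequeue(): size=1
4. enqueue(78): size=2
5. dequeue(): size=1
6. dequeue(): size=0
7. dequeue(): empty, no-op, size=0
8. dequeue(): empty, no-op, size=0
9. enqueue(39): size=1
10. dequeue(): size=0
11. dequeue(): empty, no-op, size=0
12. dequeue(): empty, no-op, size=0
13. enqueue(39): size=1
14. enqueue(21): size=2
15. enqueue(63): size=3
16. enqueue(88): size=4

Answer: -1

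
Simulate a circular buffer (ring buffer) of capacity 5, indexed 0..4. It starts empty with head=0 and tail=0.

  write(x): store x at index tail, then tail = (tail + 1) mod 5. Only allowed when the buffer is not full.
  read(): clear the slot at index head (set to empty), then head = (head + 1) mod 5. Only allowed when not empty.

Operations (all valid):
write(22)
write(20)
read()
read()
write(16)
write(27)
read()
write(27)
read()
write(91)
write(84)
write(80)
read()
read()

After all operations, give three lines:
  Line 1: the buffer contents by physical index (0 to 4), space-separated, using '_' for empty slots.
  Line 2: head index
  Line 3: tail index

Answer: _ 84 80 _ _
1
3

Derivation:
write(22): buf=[22 _ _ _ _], head=0, tail=1, size=1
write(20): buf=[22 20 _ _ _], head=0, tail=2, size=2
read(): buf=[_ 20 _ _ _], head=1, tail=2, size=1
read(): buf=[_ _ _ _ _], head=2, tail=2, size=0
write(16): buf=[_ _ 16 _ _], head=2, tail=3, size=1
write(27): buf=[_ _ 16 27 _], head=2, tail=4, size=2
read(): buf=[_ _ _ 27 _], head=3, tail=4, size=1
write(27): buf=[_ _ _ 27 27], head=3, tail=0, size=2
read(): buf=[_ _ _ _ 27], head=4, tail=0, size=1
write(91): buf=[91 _ _ _ 27], head=4, tail=1, size=2
write(84): buf=[91 84 _ _ 27], head=4, tail=2, size=3
write(80): buf=[91 84 80 _ 27], head=4, tail=3, size=4
read(): buf=[91 84 80 _ _], head=0, tail=3, size=3
read(): buf=[_ 84 80 _ _], head=1, tail=3, size=2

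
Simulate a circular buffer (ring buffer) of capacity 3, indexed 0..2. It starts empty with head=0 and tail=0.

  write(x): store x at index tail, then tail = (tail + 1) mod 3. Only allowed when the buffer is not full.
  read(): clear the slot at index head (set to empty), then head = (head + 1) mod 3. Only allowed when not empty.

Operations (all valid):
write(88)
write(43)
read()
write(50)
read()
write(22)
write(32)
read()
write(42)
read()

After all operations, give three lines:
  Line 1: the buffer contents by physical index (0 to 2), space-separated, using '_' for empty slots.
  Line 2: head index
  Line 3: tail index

write(88): buf=[88 _ _], head=0, tail=1, size=1
write(43): buf=[88 43 _], head=0, tail=2, size=2
read(): buf=[_ 43 _], head=1, tail=2, size=1
write(50): buf=[_ 43 50], head=1, tail=0, size=2
read(): buf=[_ _ 50], head=2, tail=0, size=1
write(22): buf=[22 _ 50], head=2, tail=1, size=2
write(32): buf=[22 32 50], head=2, tail=2, size=3
read(): buf=[22 32 _], head=0, tail=2, size=2
write(42): buf=[22 32 42], head=0, tail=0, size=3
read(): buf=[_ 32 42], head=1, tail=0, size=2

Answer: _ 32 42
1
0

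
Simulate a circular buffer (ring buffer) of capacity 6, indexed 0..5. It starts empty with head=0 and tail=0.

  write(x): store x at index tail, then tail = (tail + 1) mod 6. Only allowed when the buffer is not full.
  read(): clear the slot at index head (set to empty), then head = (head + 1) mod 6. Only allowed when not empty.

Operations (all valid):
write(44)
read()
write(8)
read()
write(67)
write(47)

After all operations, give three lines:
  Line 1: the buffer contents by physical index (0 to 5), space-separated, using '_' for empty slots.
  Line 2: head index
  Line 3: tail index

write(44): buf=[44 _ _ _ _ _], head=0, tail=1, size=1
read(): buf=[_ _ _ _ _ _], head=1, tail=1, size=0
write(8): buf=[_ 8 _ _ _ _], head=1, tail=2, size=1
read(): buf=[_ _ _ _ _ _], head=2, tail=2, size=0
write(67): buf=[_ _ 67 _ _ _], head=2, tail=3, size=1
write(47): buf=[_ _ 67 47 _ _], head=2, tail=4, size=2

Answer: _ _ 67 47 _ _
2
4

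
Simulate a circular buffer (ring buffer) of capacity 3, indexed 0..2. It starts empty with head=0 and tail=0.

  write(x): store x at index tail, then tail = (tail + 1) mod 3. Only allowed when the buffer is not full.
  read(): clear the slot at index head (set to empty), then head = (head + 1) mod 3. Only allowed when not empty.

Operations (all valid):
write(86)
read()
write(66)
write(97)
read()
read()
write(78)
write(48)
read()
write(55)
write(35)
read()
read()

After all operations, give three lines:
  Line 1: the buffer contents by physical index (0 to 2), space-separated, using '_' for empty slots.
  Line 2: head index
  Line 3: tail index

Answer: 35 _ _
0
1

Derivation:
write(86): buf=[86 _ _], head=0, tail=1, size=1
read(): buf=[_ _ _], head=1, tail=1, size=0
write(66): buf=[_ 66 _], head=1, tail=2, size=1
write(97): buf=[_ 66 97], head=1, tail=0, size=2
read(): buf=[_ _ 97], head=2, tail=0, size=1
read(): buf=[_ _ _], head=0, tail=0, size=0
write(78): buf=[78 _ _], head=0, tail=1, size=1
write(48): buf=[78 48 _], head=0, tail=2, size=2
read(): buf=[_ 48 _], head=1, tail=2, size=1
write(55): buf=[_ 48 55], head=1, tail=0, size=2
write(35): buf=[35 48 55], head=1, tail=1, size=3
read(): buf=[35 _ 55], head=2, tail=1, size=2
read(): buf=[35 _ _], head=0, tail=1, size=1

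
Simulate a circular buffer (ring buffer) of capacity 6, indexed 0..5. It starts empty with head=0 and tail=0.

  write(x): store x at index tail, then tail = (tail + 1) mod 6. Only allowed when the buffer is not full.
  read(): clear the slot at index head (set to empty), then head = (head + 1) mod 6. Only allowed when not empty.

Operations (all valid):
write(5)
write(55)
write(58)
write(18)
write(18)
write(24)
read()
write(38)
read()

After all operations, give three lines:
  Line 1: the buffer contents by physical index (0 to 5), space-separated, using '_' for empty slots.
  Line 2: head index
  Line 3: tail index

write(5): buf=[5 _ _ _ _ _], head=0, tail=1, size=1
write(55): buf=[5 55 _ _ _ _], head=0, tail=2, size=2
write(58): buf=[5 55 58 _ _ _], head=0, tail=3, size=3
write(18): buf=[5 55 58 18 _ _], head=0, tail=4, size=4
write(18): buf=[5 55 58 18 18 _], head=0, tail=5, size=5
write(24): buf=[5 55 58 18 18 24], head=0, tail=0, size=6
read(): buf=[_ 55 58 18 18 24], head=1, tail=0, size=5
write(38): buf=[38 55 58 18 18 24], head=1, tail=1, size=6
read(): buf=[38 _ 58 18 18 24], head=2, tail=1, size=5

Answer: 38 _ 58 18 18 24
2
1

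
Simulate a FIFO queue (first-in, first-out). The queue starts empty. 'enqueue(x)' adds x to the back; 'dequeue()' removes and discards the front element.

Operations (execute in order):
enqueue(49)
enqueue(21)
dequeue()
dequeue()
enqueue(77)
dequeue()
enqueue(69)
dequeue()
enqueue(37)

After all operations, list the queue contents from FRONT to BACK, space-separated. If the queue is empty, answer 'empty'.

enqueue(49): [49]
enqueue(21): [49, 21]
dequeue(): [21]
dequeue(): []
enqueue(77): [77]
dequeue(): []
enqueue(69): [69]
dequeue(): []
enqueue(37): [37]

Answer: 37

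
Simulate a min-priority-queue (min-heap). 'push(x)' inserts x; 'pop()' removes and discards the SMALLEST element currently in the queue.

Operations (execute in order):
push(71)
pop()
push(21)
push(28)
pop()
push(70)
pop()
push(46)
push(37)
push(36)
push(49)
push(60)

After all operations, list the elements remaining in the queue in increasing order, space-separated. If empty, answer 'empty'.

Answer: 36 37 46 49 60 70

Derivation:
push(71): heap contents = [71]
pop() → 71: heap contents = []
push(21): heap contents = [21]
push(28): heap contents = [21, 28]
pop() → 21: heap contents = [28]
push(70): heap contents = [28, 70]
pop() → 28: heap contents = [70]
push(46): heap contents = [46, 70]
push(37): heap contents = [37, 46, 70]
push(36): heap contents = [36, 37, 46, 70]
push(49): heap contents = [36, 37, 46, 49, 70]
push(60): heap contents = [36, 37, 46, 49, 60, 70]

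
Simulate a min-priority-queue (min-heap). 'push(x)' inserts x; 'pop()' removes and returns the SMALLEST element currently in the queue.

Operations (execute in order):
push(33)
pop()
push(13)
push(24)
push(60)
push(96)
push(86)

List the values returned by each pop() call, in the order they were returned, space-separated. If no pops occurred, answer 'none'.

Answer: 33

Derivation:
push(33): heap contents = [33]
pop() → 33: heap contents = []
push(13): heap contents = [13]
push(24): heap contents = [13, 24]
push(60): heap contents = [13, 24, 60]
push(96): heap contents = [13, 24, 60, 96]
push(86): heap contents = [13, 24, 60, 86, 96]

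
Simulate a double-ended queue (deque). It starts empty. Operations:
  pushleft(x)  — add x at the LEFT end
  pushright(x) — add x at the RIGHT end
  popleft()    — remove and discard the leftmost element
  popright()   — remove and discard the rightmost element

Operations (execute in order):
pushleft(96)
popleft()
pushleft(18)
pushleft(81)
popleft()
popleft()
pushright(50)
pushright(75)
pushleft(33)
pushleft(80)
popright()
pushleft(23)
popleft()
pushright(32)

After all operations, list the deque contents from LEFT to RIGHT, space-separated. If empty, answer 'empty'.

Answer: 80 33 50 32

Derivation:
pushleft(96): [96]
popleft(): []
pushleft(18): [18]
pushleft(81): [81, 18]
popleft(): [18]
popleft(): []
pushright(50): [50]
pushright(75): [50, 75]
pushleft(33): [33, 50, 75]
pushleft(80): [80, 33, 50, 75]
popright(): [80, 33, 50]
pushleft(23): [23, 80, 33, 50]
popleft(): [80, 33, 50]
pushright(32): [80, 33, 50, 32]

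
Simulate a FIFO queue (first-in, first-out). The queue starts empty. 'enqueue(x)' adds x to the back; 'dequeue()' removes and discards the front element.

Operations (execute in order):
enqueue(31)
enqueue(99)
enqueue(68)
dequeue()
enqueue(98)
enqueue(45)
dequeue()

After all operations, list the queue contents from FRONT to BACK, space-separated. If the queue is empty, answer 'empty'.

Answer: 68 98 45

Derivation:
enqueue(31): [31]
enqueue(99): [31, 99]
enqueue(68): [31, 99, 68]
dequeue(): [99, 68]
enqueue(98): [99, 68, 98]
enqueue(45): [99, 68, 98, 45]
dequeue(): [68, 98, 45]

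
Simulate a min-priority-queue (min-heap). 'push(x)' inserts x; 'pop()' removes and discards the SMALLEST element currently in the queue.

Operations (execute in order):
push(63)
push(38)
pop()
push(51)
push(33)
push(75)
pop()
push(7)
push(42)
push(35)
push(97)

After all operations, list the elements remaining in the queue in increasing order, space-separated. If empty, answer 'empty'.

push(63): heap contents = [63]
push(38): heap contents = [38, 63]
pop() → 38: heap contents = [63]
push(51): heap contents = [51, 63]
push(33): heap contents = [33, 51, 63]
push(75): heap contents = [33, 51, 63, 75]
pop() → 33: heap contents = [51, 63, 75]
push(7): heap contents = [7, 51, 63, 75]
push(42): heap contents = [7, 42, 51, 63, 75]
push(35): heap contents = [7, 35, 42, 51, 63, 75]
push(97): heap contents = [7, 35, 42, 51, 63, 75, 97]

Answer: 7 35 42 51 63 75 97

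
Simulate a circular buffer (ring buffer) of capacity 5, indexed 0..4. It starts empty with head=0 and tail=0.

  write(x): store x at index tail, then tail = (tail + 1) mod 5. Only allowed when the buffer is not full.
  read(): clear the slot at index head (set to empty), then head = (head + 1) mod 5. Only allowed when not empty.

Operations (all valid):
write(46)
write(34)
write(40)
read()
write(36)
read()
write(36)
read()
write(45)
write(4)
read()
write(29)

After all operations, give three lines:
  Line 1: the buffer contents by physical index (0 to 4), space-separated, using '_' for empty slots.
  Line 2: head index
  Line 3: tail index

Answer: 45 4 29 _ 36
4
3

Derivation:
write(46): buf=[46 _ _ _ _], head=0, tail=1, size=1
write(34): buf=[46 34 _ _ _], head=0, tail=2, size=2
write(40): buf=[46 34 40 _ _], head=0, tail=3, size=3
read(): buf=[_ 34 40 _ _], head=1, tail=3, size=2
write(36): buf=[_ 34 40 36 _], head=1, tail=4, size=3
read(): buf=[_ _ 40 36 _], head=2, tail=4, size=2
write(36): buf=[_ _ 40 36 36], head=2, tail=0, size=3
read(): buf=[_ _ _ 36 36], head=3, tail=0, size=2
write(45): buf=[45 _ _ 36 36], head=3, tail=1, size=3
write(4): buf=[45 4 _ 36 36], head=3, tail=2, size=4
read(): buf=[45 4 _ _ 36], head=4, tail=2, size=3
write(29): buf=[45 4 29 _ 36], head=4, tail=3, size=4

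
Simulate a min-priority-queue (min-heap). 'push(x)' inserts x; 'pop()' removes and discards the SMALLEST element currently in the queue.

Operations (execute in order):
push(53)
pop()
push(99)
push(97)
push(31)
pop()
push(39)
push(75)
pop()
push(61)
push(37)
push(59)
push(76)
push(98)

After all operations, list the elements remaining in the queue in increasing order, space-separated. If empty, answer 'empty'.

push(53): heap contents = [53]
pop() → 53: heap contents = []
push(99): heap contents = [99]
push(97): heap contents = [97, 99]
push(31): heap contents = [31, 97, 99]
pop() → 31: heap contents = [97, 99]
push(39): heap contents = [39, 97, 99]
push(75): heap contents = [39, 75, 97, 99]
pop() → 39: heap contents = [75, 97, 99]
push(61): heap contents = [61, 75, 97, 99]
push(37): heap contents = [37, 61, 75, 97, 99]
push(59): heap contents = [37, 59, 61, 75, 97, 99]
push(76): heap contents = [37, 59, 61, 75, 76, 97, 99]
push(98): heap contents = [37, 59, 61, 75, 76, 97, 98, 99]

Answer: 37 59 61 75 76 97 98 99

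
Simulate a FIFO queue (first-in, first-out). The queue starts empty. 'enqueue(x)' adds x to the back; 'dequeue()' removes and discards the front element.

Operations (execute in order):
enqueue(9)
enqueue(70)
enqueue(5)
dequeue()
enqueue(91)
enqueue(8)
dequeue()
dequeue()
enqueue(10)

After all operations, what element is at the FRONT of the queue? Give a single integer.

Answer: 91

Derivation:
enqueue(9): queue = [9]
enqueue(70): queue = [9, 70]
enqueue(5): queue = [9, 70, 5]
dequeue(): queue = [70, 5]
enqueue(91): queue = [70, 5, 91]
enqueue(8): queue = [70, 5, 91, 8]
dequeue(): queue = [5, 91, 8]
dequeue(): queue = [91, 8]
enqueue(10): queue = [91, 8, 10]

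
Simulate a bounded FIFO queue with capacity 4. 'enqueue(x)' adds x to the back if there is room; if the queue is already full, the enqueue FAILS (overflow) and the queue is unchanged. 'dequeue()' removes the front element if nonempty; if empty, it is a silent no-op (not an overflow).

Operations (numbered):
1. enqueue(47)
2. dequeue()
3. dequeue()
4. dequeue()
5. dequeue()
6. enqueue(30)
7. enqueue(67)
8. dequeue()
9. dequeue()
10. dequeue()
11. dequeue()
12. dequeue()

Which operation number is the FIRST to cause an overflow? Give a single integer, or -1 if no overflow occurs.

Answer: -1

Derivation:
1. enqueue(47): size=1
2. dequeue(): size=0
3. dequeue(): empty, no-op, size=0
4. dequeue(): empty, no-op, size=0
5. dequeue(): empty, no-op, size=0
6. enqueue(30): size=1
7. enqueue(67): size=2
8. dequeue(): size=1
9. dequeue(): size=0
10. dequeue(): empty, no-op, size=0
11. dequeue(): empty, no-op, size=0
12. dequeue(): empty, no-op, size=0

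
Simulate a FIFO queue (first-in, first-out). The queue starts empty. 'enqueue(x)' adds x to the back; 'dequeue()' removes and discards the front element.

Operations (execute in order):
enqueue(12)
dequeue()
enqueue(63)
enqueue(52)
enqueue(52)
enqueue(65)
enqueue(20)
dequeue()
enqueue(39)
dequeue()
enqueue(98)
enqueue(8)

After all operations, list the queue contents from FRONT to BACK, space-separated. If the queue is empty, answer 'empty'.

Answer: 52 65 20 39 98 8

Derivation:
enqueue(12): [12]
dequeue(): []
enqueue(63): [63]
enqueue(52): [63, 52]
enqueue(52): [63, 52, 52]
enqueue(65): [63, 52, 52, 65]
enqueue(20): [63, 52, 52, 65, 20]
dequeue(): [52, 52, 65, 20]
enqueue(39): [52, 52, 65, 20, 39]
dequeue(): [52, 65, 20, 39]
enqueue(98): [52, 65, 20, 39, 98]
enqueue(8): [52, 65, 20, 39, 98, 8]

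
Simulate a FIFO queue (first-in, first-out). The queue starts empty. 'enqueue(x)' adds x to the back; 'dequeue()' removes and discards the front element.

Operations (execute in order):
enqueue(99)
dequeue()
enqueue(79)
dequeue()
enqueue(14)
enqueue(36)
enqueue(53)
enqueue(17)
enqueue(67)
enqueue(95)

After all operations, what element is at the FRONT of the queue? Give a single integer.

enqueue(99): queue = [99]
dequeue(): queue = []
enqueue(79): queue = [79]
dequeue(): queue = []
enqueue(14): queue = [14]
enqueue(36): queue = [14, 36]
enqueue(53): queue = [14, 36, 53]
enqueue(17): queue = [14, 36, 53, 17]
enqueue(67): queue = [14, 36, 53, 17, 67]
enqueue(95): queue = [14, 36, 53, 17, 67, 95]

Answer: 14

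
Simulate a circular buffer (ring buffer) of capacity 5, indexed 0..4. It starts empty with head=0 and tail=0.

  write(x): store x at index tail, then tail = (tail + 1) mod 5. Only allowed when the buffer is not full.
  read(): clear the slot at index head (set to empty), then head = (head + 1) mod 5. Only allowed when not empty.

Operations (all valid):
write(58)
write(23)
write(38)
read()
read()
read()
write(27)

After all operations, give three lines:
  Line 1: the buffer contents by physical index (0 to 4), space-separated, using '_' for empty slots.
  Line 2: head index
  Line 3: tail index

Answer: _ _ _ 27 _
3
4

Derivation:
write(58): buf=[58 _ _ _ _], head=0, tail=1, size=1
write(23): buf=[58 23 _ _ _], head=0, tail=2, size=2
write(38): buf=[58 23 38 _ _], head=0, tail=3, size=3
read(): buf=[_ 23 38 _ _], head=1, tail=3, size=2
read(): buf=[_ _ 38 _ _], head=2, tail=3, size=1
read(): buf=[_ _ _ _ _], head=3, tail=3, size=0
write(27): buf=[_ _ _ 27 _], head=3, tail=4, size=1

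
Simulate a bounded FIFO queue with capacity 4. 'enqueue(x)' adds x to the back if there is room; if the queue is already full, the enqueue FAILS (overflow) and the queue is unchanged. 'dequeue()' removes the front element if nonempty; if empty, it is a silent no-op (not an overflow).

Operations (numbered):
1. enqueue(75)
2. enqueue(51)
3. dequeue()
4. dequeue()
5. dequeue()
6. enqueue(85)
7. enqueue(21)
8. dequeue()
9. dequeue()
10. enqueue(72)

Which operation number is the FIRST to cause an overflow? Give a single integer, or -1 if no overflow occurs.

Answer: -1

Derivation:
1. enqueue(75): size=1
2. enqueue(51): size=2
3. dequeue(): size=1
4. dequeue(): size=0
5. dequeue(): empty, no-op, size=0
6. enqueue(85): size=1
7. enqueue(21): size=2
8. dequeue(): size=1
9. dequeue(): size=0
10. enqueue(72): size=1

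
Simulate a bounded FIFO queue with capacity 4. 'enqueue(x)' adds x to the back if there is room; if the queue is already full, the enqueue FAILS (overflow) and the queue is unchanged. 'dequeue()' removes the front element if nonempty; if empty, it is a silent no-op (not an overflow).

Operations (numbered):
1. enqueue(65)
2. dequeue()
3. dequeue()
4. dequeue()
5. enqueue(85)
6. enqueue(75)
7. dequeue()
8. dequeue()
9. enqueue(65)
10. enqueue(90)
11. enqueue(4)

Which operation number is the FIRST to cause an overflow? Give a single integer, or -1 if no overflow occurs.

1. enqueue(65): size=1
2. dequeue(): size=0
3. dequeue(): empty, no-op, size=0
4. dequeue(): empty, no-op, size=0
5. enqueue(85): size=1
6. enqueue(75): size=2
7. dequeue(): size=1
8. dequeue(): size=0
9. enqueue(65): size=1
10. enqueue(90): size=2
11. enqueue(4): size=3

Answer: -1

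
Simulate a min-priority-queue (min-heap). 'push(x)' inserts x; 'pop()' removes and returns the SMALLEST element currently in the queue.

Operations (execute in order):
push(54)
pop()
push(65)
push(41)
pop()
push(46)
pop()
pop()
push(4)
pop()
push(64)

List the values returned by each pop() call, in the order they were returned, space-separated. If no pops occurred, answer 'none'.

Answer: 54 41 46 65 4

Derivation:
push(54): heap contents = [54]
pop() → 54: heap contents = []
push(65): heap contents = [65]
push(41): heap contents = [41, 65]
pop() → 41: heap contents = [65]
push(46): heap contents = [46, 65]
pop() → 46: heap contents = [65]
pop() → 65: heap contents = []
push(4): heap contents = [4]
pop() → 4: heap contents = []
push(64): heap contents = [64]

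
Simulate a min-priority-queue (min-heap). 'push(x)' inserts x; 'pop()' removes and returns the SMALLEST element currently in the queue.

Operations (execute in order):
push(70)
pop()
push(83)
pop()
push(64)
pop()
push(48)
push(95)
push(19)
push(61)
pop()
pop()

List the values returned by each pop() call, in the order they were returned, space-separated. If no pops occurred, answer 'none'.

push(70): heap contents = [70]
pop() → 70: heap contents = []
push(83): heap contents = [83]
pop() → 83: heap contents = []
push(64): heap contents = [64]
pop() → 64: heap contents = []
push(48): heap contents = [48]
push(95): heap contents = [48, 95]
push(19): heap contents = [19, 48, 95]
push(61): heap contents = [19, 48, 61, 95]
pop() → 19: heap contents = [48, 61, 95]
pop() → 48: heap contents = [61, 95]

Answer: 70 83 64 19 48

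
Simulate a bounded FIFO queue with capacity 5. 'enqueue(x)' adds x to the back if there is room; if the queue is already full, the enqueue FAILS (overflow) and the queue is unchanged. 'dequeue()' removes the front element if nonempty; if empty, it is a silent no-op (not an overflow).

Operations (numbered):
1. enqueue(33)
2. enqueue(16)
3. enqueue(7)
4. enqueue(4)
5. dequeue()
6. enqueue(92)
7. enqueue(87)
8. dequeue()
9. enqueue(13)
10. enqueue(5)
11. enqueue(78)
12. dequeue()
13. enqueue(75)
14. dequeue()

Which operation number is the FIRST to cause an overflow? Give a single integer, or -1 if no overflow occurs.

Answer: 10

Derivation:
1. enqueue(33): size=1
2. enqueue(16): size=2
3. enqueue(7): size=3
4. enqueue(4): size=4
5. dequeue(): size=3
6. enqueue(92): size=4
7. enqueue(87): size=5
8. dequeue(): size=4
9. enqueue(13): size=5
10. enqueue(5): size=5=cap → OVERFLOW (fail)
11. enqueue(78): size=5=cap → OVERFLOW (fail)
12. dequeue(): size=4
13. enqueue(75): size=5
14. dequeue(): size=4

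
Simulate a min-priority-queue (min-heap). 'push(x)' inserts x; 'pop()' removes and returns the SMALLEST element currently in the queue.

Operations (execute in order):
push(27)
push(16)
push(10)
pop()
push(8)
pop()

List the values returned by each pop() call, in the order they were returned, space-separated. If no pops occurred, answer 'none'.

push(27): heap contents = [27]
push(16): heap contents = [16, 27]
push(10): heap contents = [10, 16, 27]
pop() → 10: heap contents = [16, 27]
push(8): heap contents = [8, 16, 27]
pop() → 8: heap contents = [16, 27]

Answer: 10 8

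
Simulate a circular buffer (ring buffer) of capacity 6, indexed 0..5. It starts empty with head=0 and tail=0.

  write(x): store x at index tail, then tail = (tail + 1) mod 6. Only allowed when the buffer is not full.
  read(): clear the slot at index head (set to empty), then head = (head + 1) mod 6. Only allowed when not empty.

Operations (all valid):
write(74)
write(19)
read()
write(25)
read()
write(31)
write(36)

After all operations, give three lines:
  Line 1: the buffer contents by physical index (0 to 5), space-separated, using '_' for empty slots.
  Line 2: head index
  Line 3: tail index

write(74): buf=[74 _ _ _ _ _], head=0, tail=1, size=1
write(19): buf=[74 19 _ _ _ _], head=0, tail=2, size=2
read(): buf=[_ 19 _ _ _ _], head=1, tail=2, size=1
write(25): buf=[_ 19 25 _ _ _], head=1, tail=3, size=2
read(): buf=[_ _ 25 _ _ _], head=2, tail=3, size=1
write(31): buf=[_ _ 25 31 _ _], head=2, tail=4, size=2
write(36): buf=[_ _ 25 31 36 _], head=2, tail=5, size=3

Answer: _ _ 25 31 36 _
2
5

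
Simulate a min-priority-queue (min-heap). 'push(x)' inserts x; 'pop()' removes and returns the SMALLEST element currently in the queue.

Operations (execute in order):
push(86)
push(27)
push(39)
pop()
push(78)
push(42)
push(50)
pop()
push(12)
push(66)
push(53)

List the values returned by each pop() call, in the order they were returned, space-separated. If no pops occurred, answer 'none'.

Answer: 27 39

Derivation:
push(86): heap contents = [86]
push(27): heap contents = [27, 86]
push(39): heap contents = [27, 39, 86]
pop() → 27: heap contents = [39, 86]
push(78): heap contents = [39, 78, 86]
push(42): heap contents = [39, 42, 78, 86]
push(50): heap contents = [39, 42, 50, 78, 86]
pop() → 39: heap contents = [42, 50, 78, 86]
push(12): heap contents = [12, 42, 50, 78, 86]
push(66): heap contents = [12, 42, 50, 66, 78, 86]
push(53): heap contents = [12, 42, 50, 53, 66, 78, 86]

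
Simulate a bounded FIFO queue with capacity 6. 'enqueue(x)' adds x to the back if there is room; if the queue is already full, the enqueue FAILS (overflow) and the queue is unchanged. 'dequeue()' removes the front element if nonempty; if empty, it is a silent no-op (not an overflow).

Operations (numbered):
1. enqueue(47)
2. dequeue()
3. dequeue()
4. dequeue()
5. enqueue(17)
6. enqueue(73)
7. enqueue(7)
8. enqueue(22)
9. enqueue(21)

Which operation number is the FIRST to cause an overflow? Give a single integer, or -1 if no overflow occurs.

1. enqueue(47): size=1
2. dequeue(): size=0
3. dequeue(): empty, no-op, size=0
4. dequeue(): empty, no-op, size=0
5. enqueue(17): size=1
6. enqueue(73): size=2
7. enqueue(7): size=3
8. enqueue(22): size=4
9. enqueue(21): size=5

Answer: -1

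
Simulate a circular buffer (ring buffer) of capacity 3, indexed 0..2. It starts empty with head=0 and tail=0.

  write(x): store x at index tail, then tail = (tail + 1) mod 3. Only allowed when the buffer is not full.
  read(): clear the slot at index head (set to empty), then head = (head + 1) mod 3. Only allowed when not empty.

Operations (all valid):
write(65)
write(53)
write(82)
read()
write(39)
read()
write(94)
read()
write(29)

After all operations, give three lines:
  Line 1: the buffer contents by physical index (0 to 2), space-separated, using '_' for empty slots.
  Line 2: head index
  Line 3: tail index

Answer: 39 94 29
0
0

Derivation:
write(65): buf=[65 _ _], head=0, tail=1, size=1
write(53): buf=[65 53 _], head=0, tail=2, size=2
write(82): buf=[65 53 82], head=0, tail=0, size=3
read(): buf=[_ 53 82], head=1, tail=0, size=2
write(39): buf=[39 53 82], head=1, tail=1, size=3
read(): buf=[39 _ 82], head=2, tail=1, size=2
write(94): buf=[39 94 82], head=2, tail=2, size=3
read(): buf=[39 94 _], head=0, tail=2, size=2
write(29): buf=[39 94 29], head=0, tail=0, size=3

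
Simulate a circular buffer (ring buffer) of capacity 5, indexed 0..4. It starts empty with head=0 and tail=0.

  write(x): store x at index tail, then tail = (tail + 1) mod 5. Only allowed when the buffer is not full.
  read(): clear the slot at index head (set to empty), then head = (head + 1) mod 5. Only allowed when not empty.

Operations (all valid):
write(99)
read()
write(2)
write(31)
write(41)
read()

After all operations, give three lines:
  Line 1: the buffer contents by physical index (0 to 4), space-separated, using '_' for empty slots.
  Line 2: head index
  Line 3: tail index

Answer: _ _ 31 41 _
2
4

Derivation:
write(99): buf=[99 _ _ _ _], head=0, tail=1, size=1
read(): buf=[_ _ _ _ _], head=1, tail=1, size=0
write(2): buf=[_ 2 _ _ _], head=1, tail=2, size=1
write(31): buf=[_ 2 31 _ _], head=1, tail=3, size=2
write(41): buf=[_ 2 31 41 _], head=1, tail=4, size=3
read(): buf=[_ _ 31 41 _], head=2, tail=4, size=2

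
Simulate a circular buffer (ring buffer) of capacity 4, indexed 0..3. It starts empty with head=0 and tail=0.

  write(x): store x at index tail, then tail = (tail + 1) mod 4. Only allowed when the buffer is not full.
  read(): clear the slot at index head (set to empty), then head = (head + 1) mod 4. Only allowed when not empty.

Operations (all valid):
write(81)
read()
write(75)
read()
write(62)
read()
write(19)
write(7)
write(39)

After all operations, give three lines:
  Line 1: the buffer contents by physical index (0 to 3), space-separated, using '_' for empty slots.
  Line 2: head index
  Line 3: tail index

write(81): buf=[81 _ _ _], head=0, tail=1, size=1
read(): buf=[_ _ _ _], head=1, tail=1, size=0
write(75): buf=[_ 75 _ _], head=1, tail=2, size=1
read(): buf=[_ _ _ _], head=2, tail=2, size=0
write(62): buf=[_ _ 62 _], head=2, tail=3, size=1
read(): buf=[_ _ _ _], head=3, tail=3, size=0
write(19): buf=[_ _ _ 19], head=3, tail=0, size=1
write(7): buf=[7 _ _ 19], head=3, tail=1, size=2
write(39): buf=[7 39 _ 19], head=3, tail=2, size=3

Answer: 7 39 _ 19
3
2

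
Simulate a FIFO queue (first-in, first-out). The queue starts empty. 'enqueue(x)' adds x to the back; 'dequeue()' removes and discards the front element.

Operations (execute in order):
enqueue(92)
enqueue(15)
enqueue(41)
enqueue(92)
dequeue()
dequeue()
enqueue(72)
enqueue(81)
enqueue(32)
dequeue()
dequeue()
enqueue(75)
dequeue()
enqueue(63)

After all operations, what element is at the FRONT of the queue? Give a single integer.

Answer: 81

Derivation:
enqueue(92): queue = [92]
enqueue(15): queue = [92, 15]
enqueue(41): queue = [92, 15, 41]
enqueue(92): queue = [92, 15, 41, 92]
dequeue(): queue = [15, 41, 92]
dequeue(): queue = [41, 92]
enqueue(72): queue = [41, 92, 72]
enqueue(81): queue = [41, 92, 72, 81]
enqueue(32): queue = [41, 92, 72, 81, 32]
dequeue(): queue = [92, 72, 81, 32]
dequeue(): queue = [72, 81, 32]
enqueue(75): queue = [72, 81, 32, 75]
dequeue(): queue = [81, 32, 75]
enqueue(63): queue = [81, 32, 75, 63]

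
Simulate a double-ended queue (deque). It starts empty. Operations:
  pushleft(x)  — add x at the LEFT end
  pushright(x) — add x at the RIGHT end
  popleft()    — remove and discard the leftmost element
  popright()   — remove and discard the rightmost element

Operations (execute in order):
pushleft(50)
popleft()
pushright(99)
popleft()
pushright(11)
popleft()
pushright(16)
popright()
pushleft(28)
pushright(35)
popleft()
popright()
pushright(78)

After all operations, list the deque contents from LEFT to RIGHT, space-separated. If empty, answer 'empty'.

pushleft(50): [50]
popleft(): []
pushright(99): [99]
popleft(): []
pushright(11): [11]
popleft(): []
pushright(16): [16]
popright(): []
pushleft(28): [28]
pushright(35): [28, 35]
popleft(): [35]
popright(): []
pushright(78): [78]

Answer: 78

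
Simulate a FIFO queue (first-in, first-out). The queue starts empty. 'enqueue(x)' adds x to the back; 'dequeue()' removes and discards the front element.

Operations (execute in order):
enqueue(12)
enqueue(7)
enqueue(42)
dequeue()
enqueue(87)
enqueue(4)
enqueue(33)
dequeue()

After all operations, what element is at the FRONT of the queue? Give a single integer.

Answer: 42

Derivation:
enqueue(12): queue = [12]
enqueue(7): queue = [12, 7]
enqueue(42): queue = [12, 7, 42]
dequeue(): queue = [7, 42]
enqueue(87): queue = [7, 42, 87]
enqueue(4): queue = [7, 42, 87, 4]
enqueue(33): queue = [7, 42, 87, 4, 33]
dequeue(): queue = [42, 87, 4, 33]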